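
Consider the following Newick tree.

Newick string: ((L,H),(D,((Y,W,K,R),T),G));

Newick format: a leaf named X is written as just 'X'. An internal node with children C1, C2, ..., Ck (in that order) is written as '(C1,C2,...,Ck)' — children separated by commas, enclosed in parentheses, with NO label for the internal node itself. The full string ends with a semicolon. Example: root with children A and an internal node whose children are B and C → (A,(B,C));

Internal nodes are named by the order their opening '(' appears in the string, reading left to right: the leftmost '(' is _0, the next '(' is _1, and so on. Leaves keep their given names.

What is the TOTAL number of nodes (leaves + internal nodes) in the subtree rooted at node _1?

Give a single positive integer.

Newick: ((L,H),(D,((Y,W,K,R),T),G));
Locate _1: it is the '(' at position 1 (the 2nd '(' reading left to right).
Query: subtree rooted at _1
_1: subtree_size = 1 + 2
  L: subtree_size = 1 + 0
  H: subtree_size = 1 + 0
Total subtree size of _1: 3

Answer: 3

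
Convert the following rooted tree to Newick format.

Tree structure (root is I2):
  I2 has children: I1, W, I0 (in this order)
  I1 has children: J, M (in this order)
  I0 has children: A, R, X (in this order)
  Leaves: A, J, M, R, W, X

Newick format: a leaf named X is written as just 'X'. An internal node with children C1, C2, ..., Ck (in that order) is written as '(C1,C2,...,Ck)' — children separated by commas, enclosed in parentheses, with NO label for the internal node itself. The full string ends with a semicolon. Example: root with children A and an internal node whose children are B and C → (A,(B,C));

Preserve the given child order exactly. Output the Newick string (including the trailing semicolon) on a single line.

internal I2 with children ['I1', 'W', 'I0']
  internal I1 with children ['J', 'M']
    leaf 'J' → 'J'
    leaf 'M' → 'M'
  → '(J,M)'
  leaf 'W' → 'W'
  internal I0 with children ['A', 'R', 'X']
    leaf 'A' → 'A'
    leaf 'R' → 'R'
    leaf 'X' → 'X'
  → '(A,R,X)'
→ '((J,M),W,(A,R,X))'
Final: ((J,M),W,(A,R,X));

Answer: ((J,M),W,(A,R,X));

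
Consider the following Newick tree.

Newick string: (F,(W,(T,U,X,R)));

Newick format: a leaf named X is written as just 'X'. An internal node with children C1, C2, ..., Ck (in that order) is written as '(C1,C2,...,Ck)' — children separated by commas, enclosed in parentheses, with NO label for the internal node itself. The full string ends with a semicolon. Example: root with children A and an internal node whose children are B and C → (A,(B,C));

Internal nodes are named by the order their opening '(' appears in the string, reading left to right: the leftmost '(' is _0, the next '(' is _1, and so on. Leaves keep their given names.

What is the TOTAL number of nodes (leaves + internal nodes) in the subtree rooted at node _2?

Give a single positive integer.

Newick: (F,(W,(T,U,X,R)));
Locate _2: it is the '(' at position 6 (the 3rd '(' reading left to right).
Query: subtree rooted at _2
_2: subtree_size = 1 + 4
  T: subtree_size = 1 + 0
  U: subtree_size = 1 + 0
  X: subtree_size = 1 + 0
  R: subtree_size = 1 + 0
Total subtree size of _2: 5

Answer: 5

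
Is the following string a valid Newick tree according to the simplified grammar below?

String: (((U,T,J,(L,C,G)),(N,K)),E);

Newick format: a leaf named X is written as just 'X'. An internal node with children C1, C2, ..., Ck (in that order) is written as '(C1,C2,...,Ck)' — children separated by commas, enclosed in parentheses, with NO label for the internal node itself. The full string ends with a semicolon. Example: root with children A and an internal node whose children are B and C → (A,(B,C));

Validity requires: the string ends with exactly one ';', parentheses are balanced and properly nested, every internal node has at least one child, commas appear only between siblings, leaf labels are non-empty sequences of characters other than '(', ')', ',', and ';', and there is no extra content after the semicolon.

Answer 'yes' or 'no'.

Input: (((U,T,J,(L,C,G)),(N,K)),E);
Paren balance: 5 '(' vs 5 ')' OK
Ends with single ';': True
Full parse: OK
Valid: True

Answer: yes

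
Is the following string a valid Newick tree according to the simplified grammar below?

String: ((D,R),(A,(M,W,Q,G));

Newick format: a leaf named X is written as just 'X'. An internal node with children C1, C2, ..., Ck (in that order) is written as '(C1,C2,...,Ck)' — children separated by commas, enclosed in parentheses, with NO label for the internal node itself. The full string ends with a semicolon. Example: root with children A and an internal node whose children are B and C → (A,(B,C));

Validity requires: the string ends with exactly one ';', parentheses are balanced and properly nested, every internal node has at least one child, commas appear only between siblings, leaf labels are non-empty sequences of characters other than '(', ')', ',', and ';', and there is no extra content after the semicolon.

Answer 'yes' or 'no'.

Answer: no

Derivation:
Input: ((D,R),(A,(M,W,Q,G));
Paren balance: 4 '(' vs 3 ')' MISMATCH
Ends with single ';': True
Full parse: FAILS (expected , or ) at pos 20)
Valid: False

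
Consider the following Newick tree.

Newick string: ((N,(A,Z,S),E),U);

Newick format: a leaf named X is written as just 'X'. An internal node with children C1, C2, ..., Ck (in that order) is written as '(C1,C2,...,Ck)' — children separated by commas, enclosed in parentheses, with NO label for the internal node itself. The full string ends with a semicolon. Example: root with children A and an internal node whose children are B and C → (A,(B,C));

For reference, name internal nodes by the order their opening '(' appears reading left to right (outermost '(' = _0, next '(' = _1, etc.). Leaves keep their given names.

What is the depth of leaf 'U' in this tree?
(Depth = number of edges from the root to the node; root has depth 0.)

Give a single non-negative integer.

Answer: 1

Derivation:
Newick: ((N,(A,Z,S),E),U);
Naming internals by '(' encounter order: outermost '(' = _0, next = _1, ...
Query node: U
Path from root: _0 -> U
Depth of U: 1 (number of edges from root)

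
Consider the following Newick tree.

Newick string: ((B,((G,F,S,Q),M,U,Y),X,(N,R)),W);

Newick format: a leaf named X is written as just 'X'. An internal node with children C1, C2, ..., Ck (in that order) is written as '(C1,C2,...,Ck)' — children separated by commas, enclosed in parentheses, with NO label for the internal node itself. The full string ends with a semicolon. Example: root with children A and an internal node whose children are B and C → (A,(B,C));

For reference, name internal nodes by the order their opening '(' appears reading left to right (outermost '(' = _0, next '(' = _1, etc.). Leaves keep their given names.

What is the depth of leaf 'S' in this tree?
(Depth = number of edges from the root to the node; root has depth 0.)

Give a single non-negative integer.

Answer: 4

Derivation:
Newick: ((B,((G,F,S,Q),M,U,Y),X,(N,R)),W);
Naming internals by '(' encounter order: outermost '(' = _0, next = _1, ...
Query node: S
Path from root: _0 -> _1 -> _2 -> _3 -> S
Depth of S: 4 (number of edges from root)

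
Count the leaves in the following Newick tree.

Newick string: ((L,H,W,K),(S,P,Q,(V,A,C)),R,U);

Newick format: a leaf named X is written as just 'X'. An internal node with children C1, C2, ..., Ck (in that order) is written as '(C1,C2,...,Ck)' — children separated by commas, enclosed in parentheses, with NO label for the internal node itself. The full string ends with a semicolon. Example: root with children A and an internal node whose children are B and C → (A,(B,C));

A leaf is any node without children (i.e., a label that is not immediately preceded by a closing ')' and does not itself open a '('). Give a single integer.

Answer: 12

Derivation:
Newick: ((L,H,W,K),(S,P,Q,(V,A,C)),R,U);
Scan left-to-right; a leaf is any maximal label run not followed by '(':
  pos 2: leaf 'L' → count = 1
  pos 4: leaf 'H' → count = 2
  pos 6: leaf 'W' → count = 3
  pos 8: leaf 'K' → count = 4
  pos 12: leaf 'S' → count = 5
  pos 14: leaf 'P' → count = 6
  pos 16: leaf 'Q' → count = 7
  pos 19: leaf 'V' → count = 8
  pos 21: leaf 'A' → count = 9
  pos 23: leaf 'C' → count = 10
  pos 27: leaf 'R' → count = 11
  pos 29: leaf 'U' → count = 12
Total leaves: 12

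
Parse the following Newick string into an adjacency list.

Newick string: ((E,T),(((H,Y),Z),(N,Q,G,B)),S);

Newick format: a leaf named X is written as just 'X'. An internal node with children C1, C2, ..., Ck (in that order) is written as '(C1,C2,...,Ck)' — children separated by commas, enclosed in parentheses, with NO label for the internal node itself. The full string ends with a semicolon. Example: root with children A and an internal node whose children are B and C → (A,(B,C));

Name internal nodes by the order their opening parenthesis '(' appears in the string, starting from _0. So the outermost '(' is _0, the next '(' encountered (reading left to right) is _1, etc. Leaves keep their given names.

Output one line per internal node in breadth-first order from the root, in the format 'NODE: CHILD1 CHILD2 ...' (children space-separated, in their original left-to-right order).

Input: ((E,T),(((H,Y),Z),(N,Q,G,B)),S);
Scanning left-to-right, naming '(' by encounter order:
  pos 0: '(' -> open internal node _0 (depth 1)
  pos 1: '(' -> open internal node _1 (depth 2)
  pos 5: ')' -> close internal node _1 (now at depth 1)
  pos 7: '(' -> open internal node _2 (depth 2)
  pos 8: '(' -> open internal node _3 (depth 3)
  pos 9: '(' -> open internal node _4 (depth 4)
  pos 13: ')' -> close internal node _4 (now at depth 3)
  pos 16: ')' -> close internal node _3 (now at depth 2)
  pos 18: '(' -> open internal node _5 (depth 3)
  pos 26: ')' -> close internal node _5 (now at depth 2)
  pos 27: ')' -> close internal node _2 (now at depth 1)
  pos 30: ')' -> close internal node _0 (now at depth 0)
Total internal nodes: 6
BFS adjacency from root:
  _0: _1 _2 S
  _1: E T
  _2: _3 _5
  _3: _4 Z
  _5: N Q G B
  _4: H Y

Answer: _0: _1 _2 S
_1: E T
_2: _3 _5
_3: _4 Z
_5: N Q G B
_4: H Y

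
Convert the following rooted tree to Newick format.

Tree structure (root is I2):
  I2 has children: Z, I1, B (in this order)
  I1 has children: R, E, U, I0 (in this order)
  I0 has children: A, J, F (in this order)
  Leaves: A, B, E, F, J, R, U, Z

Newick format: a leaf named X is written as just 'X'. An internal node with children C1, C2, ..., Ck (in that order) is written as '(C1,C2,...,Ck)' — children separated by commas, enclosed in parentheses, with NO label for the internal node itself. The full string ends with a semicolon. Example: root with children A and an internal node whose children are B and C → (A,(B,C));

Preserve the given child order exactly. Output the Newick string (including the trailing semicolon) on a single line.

internal I2 with children ['Z', 'I1', 'B']
  leaf 'Z' → 'Z'
  internal I1 with children ['R', 'E', 'U', 'I0']
    leaf 'R' → 'R'
    leaf 'E' → 'E'
    leaf 'U' → 'U'
    internal I0 with children ['A', 'J', 'F']
      leaf 'A' → 'A'
      leaf 'J' → 'J'
      leaf 'F' → 'F'
    → '(A,J,F)'
  → '(R,E,U,(A,J,F))'
  leaf 'B' → 'B'
→ '(Z,(R,E,U,(A,J,F)),B)'
Final: (Z,(R,E,U,(A,J,F)),B);

Answer: (Z,(R,E,U,(A,J,F)),B);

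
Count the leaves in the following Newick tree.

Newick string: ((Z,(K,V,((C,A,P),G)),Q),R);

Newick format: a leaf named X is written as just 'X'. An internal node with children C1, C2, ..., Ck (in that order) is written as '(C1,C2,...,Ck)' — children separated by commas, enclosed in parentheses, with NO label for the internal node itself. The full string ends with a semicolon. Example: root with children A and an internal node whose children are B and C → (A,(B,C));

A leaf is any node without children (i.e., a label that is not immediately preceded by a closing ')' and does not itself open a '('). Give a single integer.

Answer: 9

Derivation:
Newick: ((Z,(K,V,((C,A,P),G)),Q),R);
Scan left-to-right; a leaf is any maximal label run not followed by '(':
  pos 2: leaf 'Z' → count = 1
  pos 5: leaf 'K' → count = 2
  pos 7: leaf 'V' → count = 3
  pos 11: leaf 'C' → count = 4
  pos 13: leaf 'A' → count = 5
  pos 15: leaf 'P' → count = 6
  pos 18: leaf 'G' → count = 7
  pos 22: leaf 'Q' → count = 8
  pos 25: leaf 'R' → count = 9
Total leaves: 9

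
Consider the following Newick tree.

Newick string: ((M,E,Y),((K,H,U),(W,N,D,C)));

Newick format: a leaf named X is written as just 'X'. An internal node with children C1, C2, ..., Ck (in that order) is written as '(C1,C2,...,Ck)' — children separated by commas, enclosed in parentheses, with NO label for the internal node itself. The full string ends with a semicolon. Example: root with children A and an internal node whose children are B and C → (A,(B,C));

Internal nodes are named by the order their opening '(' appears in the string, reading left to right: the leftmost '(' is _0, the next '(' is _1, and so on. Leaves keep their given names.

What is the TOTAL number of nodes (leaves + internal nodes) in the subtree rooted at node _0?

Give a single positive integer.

Newick: ((M,E,Y),((K,H,U),(W,N,D,C)));
Locate _0: it is the '(' at position 0 (the 1st '(' reading left to right).
Query: subtree rooted at _0
_0: subtree_size = 1 + 14
  _1: subtree_size = 1 + 3
    M: subtree_size = 1 + 0
    E: subtree_size = 1 + 0
    Y: subtree_size = 1 + 0
  _2: subtree_size = 1 + 9
    _3: subtree_size = 1 + 3
      K: subtree_size = 1 + 0
      H: subtree_size = 1 + 0
      U: subtree_size = 1 + 0
    _4: subtree_size = 1 + 4
      W: subtree_size = 1 + 0
      N: subtree_size = 1 + 0
      D: subtree_size = 1 + 0
      C: subtree_size = 1 + 0
Total subtree size of _0: 15

Answer: 15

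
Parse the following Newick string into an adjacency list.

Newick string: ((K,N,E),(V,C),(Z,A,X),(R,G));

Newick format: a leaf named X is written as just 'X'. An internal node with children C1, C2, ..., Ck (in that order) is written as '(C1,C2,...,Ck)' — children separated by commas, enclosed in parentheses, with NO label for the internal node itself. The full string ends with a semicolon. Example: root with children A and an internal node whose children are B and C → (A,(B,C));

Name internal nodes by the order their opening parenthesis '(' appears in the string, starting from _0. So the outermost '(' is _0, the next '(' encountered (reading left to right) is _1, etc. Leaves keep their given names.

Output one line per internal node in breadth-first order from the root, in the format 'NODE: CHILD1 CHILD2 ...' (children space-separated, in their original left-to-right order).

Answer: _0: _1 _2 _3 _4
_1: K N E
_2: V C
_3: Z A X
_4: R G

Derivation:
Input: ((K,N,E),(V,C),(Z,A,X),(R,G));
Scanning left-to-right, naming '(' by encounter order:
  pos 0: '(' -> open internal node _0 (depth 1)
  pos 1: '(' -> open internal node _1 (depth 2)
  pos 7: ')' -> close internal node _1 (now at depth 1)
  pos 9: '(' -> open internal node _2 (depth 2)
  pos 13: ')' -> close internal node _2 (now at depth 1)
  pos 15: '(' -> open internal node _3 (depth 2)
  pos 21: ')' -> close internal node _3 (now at depth 1)
  pos 23: '(' -> open internal node _4 (depth 2)
  pos 27: ')' -> close internal node _4 (now at depth 1)
  pos 28: ')' -> close internal node _0 (now at depth 0)
Total internal nodes: 5
BFS adjacency from root:
  _0: _1 _2 _3 _4
  _1: K N E
  _2: V C
  _3: Z A X
  _4: R G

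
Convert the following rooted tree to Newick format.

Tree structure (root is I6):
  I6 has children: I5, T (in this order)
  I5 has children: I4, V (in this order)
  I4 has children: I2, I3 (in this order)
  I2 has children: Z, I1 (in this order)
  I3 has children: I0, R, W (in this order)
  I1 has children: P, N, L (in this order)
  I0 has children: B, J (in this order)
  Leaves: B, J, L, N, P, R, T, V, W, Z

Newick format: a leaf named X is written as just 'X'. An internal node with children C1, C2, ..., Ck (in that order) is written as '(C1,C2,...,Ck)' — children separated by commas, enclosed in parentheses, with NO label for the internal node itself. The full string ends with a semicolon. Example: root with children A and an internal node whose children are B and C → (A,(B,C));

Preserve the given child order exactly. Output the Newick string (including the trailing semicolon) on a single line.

internal I6 with children ['I5', 'T']
  internal I5 with children ['I4', 'V']
    internal I4 with children ['I2', 'I3']
      internal I2 with children ['Z', 'I1']
        leaf 'Z' → 'Z'
        internal I1 with children ['P', 'N', 'L']
          leaf 'P' → 'P'
          leaf 'N' → 'N'
          leaf 'L' → 'L'
        → '(P,N,L)'
      → '(Z,(P,N,L))'
      internal I3 with children ['I0', 'R', 'W']
        internal I0 with children ['B', 'J']
          leaf 'B' → 'B'
          leaf 'J' → 'J'
        → '(B,J)'
        leaf 'R' → 'R'
        leaf 'W' → 'W'
      → '((B,J),R,W)'
    → '((Z,(P,N,L)),((B,J),R,W))'
    leaf 'V' → 'V'
  → '(((Z,(P,N,L)),((B,J),R,W)),V)'
  leaf 'T' → 'T'
→ '((((Z,(P,N,L)),((B,J),R,W)),V),T)'
Final: ((((Z,(P,N,L)),((B,J),R,W)),V),T);

Answer: ((((Z,(P,N,L)),((B,J),R,W)),V),T);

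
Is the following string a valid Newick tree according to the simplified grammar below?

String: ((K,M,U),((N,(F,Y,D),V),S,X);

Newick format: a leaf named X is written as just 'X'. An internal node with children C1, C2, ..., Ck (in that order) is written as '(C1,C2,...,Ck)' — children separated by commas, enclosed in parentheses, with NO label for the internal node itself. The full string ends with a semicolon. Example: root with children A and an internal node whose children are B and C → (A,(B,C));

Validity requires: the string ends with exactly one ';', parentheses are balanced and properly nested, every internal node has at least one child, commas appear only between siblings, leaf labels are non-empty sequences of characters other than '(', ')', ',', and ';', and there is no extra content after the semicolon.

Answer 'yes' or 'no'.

Answer: no

Derivation:
Input: ((K,M,U),((N,(F,Y,D),V),S,X);
Paren balance: 5 '(' vs 4 ')' MISMATCH
Ends with single ';': True
Full parse: FAILS (expected , or ) at pos 28)
Valid: False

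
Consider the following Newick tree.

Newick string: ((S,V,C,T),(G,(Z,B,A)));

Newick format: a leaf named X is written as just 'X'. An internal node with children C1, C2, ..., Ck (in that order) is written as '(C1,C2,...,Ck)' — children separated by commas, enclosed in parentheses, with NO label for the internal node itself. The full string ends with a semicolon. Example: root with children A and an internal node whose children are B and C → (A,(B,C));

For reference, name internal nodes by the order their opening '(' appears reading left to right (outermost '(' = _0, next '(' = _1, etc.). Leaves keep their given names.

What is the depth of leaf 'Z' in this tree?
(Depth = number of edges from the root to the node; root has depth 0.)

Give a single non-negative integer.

Newick: ((S,V,C,T),(G,(Z,B,A)));
Naming internals by '(' encounter order: outermost '(' = _0, next = _1, ...
Query node: Z
Path from root: _0 -> _2 -> _3 -> Z
Depth of Z: 3 (number of edges from root)

Answer: 3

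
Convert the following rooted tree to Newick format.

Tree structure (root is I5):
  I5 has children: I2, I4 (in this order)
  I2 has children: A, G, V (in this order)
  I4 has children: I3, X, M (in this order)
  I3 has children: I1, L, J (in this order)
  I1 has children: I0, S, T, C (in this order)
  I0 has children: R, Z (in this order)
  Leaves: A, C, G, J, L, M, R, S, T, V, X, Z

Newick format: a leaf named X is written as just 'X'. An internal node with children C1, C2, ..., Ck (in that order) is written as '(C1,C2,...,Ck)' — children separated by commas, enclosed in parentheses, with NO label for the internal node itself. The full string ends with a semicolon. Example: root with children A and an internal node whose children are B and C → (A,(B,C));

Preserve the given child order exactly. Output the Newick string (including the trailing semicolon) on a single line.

internal I5 with children ['I2', 'I4']
  internal I2 with children ['A', 'G', 'V']
    leaf 'A' → 'A'
    leaf 'G' → 'G'
    leaf 'V' → 'V'
  → '(A,G,V)'
  internal I4 with children ['I3', 'X', 'M']
    internal I3 with children ['I1', 'L', 'J']
      internal I1 with children ['I0', 'S', 'T', 'C']
        internal I0 with children ['R', 'Z']
          leaf 'R' → 'R'
          leaf 'Z' → 'Z'
        → '(R,Z)'
        leaf 'S' → 'S'
        leaf 'T' → 'T'
        leaf 'C' → 'C'
      → '((R,Z),S,T,C)'
      leaf 'L' → 'L'
      leaf 'J' → 'J'
    → '(((R,Z),S,T,C),L,J)'
    leaf 'X' → 'X'
    leaf 'M' → 'M'
  → '((((R,Z),S,T,C),L,J),X,M)'
→ '((A,G,V),((((R,Z),S,T,C),L,J),X,M))'
Final: ((A,G,V),((((R,Z),S,T,C),L,J),X,M));

Answer: ((A,G,V),((((R,Z),S,T,C),L,J),X,M));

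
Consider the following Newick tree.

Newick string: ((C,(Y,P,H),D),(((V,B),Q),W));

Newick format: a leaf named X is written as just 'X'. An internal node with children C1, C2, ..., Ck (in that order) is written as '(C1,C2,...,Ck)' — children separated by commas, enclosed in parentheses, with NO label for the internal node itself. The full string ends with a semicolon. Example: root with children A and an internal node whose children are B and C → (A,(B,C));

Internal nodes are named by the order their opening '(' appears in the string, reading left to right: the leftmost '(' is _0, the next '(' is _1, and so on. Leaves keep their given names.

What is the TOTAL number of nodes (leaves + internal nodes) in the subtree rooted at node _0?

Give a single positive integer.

Answer: 15

Derivation:
Newick: ((C,(Y,P,H),D),(((V,B),Q),W));
Locate _0: it is the '(' at position 0 (the 1st '(' reading left to right).
Query: subtree rooted at _0
_0: subtree_size = 1 + 14
  _1: subtree_size = 1 + 6
    C: subtree_size = 1 + 0
    _2: subtree_size = 1 + 3
      Y: subtree_size = 1 + 0
      P: subtree_size = 1 + 0
      H: subtree_size = 1 + 0
    D: subtree_size = 1 + 0
  _3: subtree_size = 1 + 6
    _4: subtree_size = 1 + 4
      _5: subtree_size = 1 + 2
        V: subtree_size = 1 + 0
        B: subtree_size = 1 + 0
      Q: subtree_size = 1 + 0
    W: subtree_size = 1 + 0
Total subtree size of _0: 15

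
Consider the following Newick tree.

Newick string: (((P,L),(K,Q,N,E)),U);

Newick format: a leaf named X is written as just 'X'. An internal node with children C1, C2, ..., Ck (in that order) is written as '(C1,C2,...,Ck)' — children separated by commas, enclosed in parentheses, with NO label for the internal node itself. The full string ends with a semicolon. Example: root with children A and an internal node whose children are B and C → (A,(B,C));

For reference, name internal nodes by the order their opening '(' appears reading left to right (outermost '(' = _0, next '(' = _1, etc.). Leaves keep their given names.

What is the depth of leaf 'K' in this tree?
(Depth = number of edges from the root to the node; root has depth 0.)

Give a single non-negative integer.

Answer: 3

Derivation:
Newick: (((P,L),(K,Q,N,E)),U);
Naming internals by '(' encounter order: outermost '(' = _0, next = _1, ...
Query node: K
Path from root: _0 -> _1 -> _3 -> K
Depth of K: 3 (number of edges from root)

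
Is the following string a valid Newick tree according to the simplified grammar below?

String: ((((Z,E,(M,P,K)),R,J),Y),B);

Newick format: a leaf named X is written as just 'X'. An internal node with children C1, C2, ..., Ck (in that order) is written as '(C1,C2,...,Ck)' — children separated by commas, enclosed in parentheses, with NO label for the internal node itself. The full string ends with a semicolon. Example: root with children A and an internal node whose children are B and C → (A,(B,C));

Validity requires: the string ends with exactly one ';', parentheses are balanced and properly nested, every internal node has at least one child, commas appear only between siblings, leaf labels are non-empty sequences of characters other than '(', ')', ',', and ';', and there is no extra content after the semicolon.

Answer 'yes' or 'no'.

Input: ((((Z,E,(M,P,K)),R,J),Y),B);
Paren balance: 5 '(' vs 5 ')' OK
Ends with single ';': True
Full parse: OK
Valid: True

Answer: yes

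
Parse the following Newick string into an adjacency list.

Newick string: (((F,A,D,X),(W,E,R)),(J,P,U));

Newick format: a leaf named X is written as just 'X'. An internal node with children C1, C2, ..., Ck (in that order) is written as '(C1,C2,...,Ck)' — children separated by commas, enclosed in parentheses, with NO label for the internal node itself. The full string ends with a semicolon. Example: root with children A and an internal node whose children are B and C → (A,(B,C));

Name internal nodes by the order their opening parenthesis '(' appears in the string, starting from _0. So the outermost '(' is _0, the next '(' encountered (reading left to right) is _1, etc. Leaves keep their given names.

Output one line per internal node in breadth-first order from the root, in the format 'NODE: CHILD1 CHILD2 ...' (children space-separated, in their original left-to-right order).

Answer: _0: _1 _4
_1: _2 _3
_4: J P U
_2: F A D X
_3: W E R

Derivation:
Input: (((F,A,D,X),(W,E,R)),(J,P,U));
Scanning left-to-right, naming '(' by encounter order:
  pos 0: '(' -> open internal node _0 (depth 1)
  pos 1: '(' -> open internal node _1 (depth 2)
  pos 2: '(' -> open internal node _2 (depth 3)
  pos 10: ')' -> close internal node _2 (now at depth 2)
  pos 12: '(' -> open internal node _3 (depth 3)
  pos 18: ')' -> close internal node _3 (now at depth 2)
  pos 19: ')' -> close internal node _1 (now at depth 1)
  pos 21: '(' -> open internal node _4 (depth 2)
  pos 27: ')' -> close internal node _4 (now at depth 1)
  pos 28: ')' -> close internal node _0 (now at depth 0)
Total internal nodes: 5
BFS adjacency from root:
  _0: _1 _4
  _1: _2 _3
  _4: J P U
  _2: F A D X
  _3: W E R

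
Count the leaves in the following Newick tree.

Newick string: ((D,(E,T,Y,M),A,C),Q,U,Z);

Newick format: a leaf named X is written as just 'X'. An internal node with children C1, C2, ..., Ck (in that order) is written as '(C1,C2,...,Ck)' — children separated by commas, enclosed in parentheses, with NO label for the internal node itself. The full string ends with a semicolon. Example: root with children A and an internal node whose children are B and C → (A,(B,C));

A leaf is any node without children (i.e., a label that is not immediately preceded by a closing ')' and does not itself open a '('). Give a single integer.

Newick: ((D,(E,T,Y,M),A,C),Q,U,Z);
Scan left-to-right; a leaf is any maximal label run not followed by '(':
  pos 2: leaf 'D' → count = 1
  pos 5: leaf 'E' → count = 2
  pos 7: leaf 'T' → count = 3
  pos 9: leaf 'Y' → count = 4
  pos 11: leaf 'M' → count = 5
  pos 14: leaf 'A' → count = 6
  pos 16: leaf 'C' → count = 7
  pos 19: leaf 'Q' → count = 8
  pos 21: leaf 'U' → count = 9
  pos 23: leaf 'Z' → count = 10
Total leaves: 10

Answer: 10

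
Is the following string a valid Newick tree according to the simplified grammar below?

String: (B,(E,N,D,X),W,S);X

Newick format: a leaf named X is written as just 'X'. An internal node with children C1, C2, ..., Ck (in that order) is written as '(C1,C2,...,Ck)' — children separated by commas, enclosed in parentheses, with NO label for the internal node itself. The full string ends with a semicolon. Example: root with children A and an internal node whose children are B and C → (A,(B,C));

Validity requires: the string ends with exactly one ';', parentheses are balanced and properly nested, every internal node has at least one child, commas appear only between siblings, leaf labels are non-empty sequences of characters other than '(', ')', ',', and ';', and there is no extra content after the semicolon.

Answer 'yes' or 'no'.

Answer: no

Derivation:
Input: (B,(E,N,D,X),W,S);X
Paren balance: 2 '(' vs 2 ')' OK
Ends with single ';': False
Full parse: FAILS (must end with ;)
Valid: False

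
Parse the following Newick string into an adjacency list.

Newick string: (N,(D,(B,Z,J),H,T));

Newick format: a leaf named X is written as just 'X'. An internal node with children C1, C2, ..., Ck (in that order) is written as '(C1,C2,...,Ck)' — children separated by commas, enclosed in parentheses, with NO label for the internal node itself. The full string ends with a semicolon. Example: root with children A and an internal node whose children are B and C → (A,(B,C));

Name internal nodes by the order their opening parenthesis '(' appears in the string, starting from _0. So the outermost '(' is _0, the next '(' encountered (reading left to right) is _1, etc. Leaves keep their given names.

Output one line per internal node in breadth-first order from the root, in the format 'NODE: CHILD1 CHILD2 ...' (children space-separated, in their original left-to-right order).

Answer: _0: N _1
_1: D _2 H T
_2: B Z J

Derivation:
Input: (N,(D,(B,Z,J),H,T));
Scanning left-to-right, naming '(' by encounter order:
  pos 0: '(' -> open internal node _0 (depth 1)
  pos 3: '(' -> open internal node _1 (depth 2)
  pos 6: '(' -> open internal node _2 (depth 3)
  pos 12: ')' -> close internal node _2 (now at depth 2)
  pos 17: ')' -> close internal node _1 (now at depth 1)
  pos 18: ')' -> close internal node _0 (now at depth 0)
Total internal nodes: 3
BFS adjacency from root:
  _0: N _1
  _1: D _2 H T
  _2: B Z J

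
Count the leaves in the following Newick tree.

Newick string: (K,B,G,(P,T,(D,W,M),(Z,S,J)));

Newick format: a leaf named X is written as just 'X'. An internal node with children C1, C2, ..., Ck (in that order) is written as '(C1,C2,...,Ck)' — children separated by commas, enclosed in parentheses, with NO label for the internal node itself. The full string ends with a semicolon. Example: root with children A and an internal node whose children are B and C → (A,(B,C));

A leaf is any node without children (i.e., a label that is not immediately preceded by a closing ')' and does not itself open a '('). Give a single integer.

Newick: (K,B,G,(P,T,(D,W,M),(Z,S,J)));
Scan left-to-right; a leaf is any maximal label run not followed by '(':
  pos 1: leaf 'K' → count = 1
  pos 3: leaf 'B' → count = 2
  pos 5: leaf 'G' → count = 3
  pos 8: leaf 'P' → count = 4
  pos 10: leaf 'T' → count = 5
  pos 13: leaf 'D' → count = 6
  pos 15: leaf 'W' → count = 7
  pos 17: leaf 'M' → count = 8
  pos 21: leaf 'Z' → count = 9
  pos 23: leaf 'S' → count = 10
  pos 25: leaf 'J' → count = 11
Total leaves: 11

Answer: 11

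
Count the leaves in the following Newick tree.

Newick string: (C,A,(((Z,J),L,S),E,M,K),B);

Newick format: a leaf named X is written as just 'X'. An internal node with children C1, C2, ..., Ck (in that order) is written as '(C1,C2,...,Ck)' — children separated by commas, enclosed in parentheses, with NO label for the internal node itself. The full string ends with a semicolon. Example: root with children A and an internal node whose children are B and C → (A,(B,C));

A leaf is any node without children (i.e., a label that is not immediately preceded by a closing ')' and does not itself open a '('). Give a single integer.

Newick: (C,A,(((Z,J),L,S),E,M,K),B);
Scan left-to-right; a leaf is any maximal label run not followed by '(':
  pos 1: leaf 'C' → count = 1
  pos 3: leaf 'A' → count = 2
  pos 8: leaf 'Z' → count = 3
  pos 10: leaf 'J' → count = 4
  pos 13: leaf 'L' → count = 5
  pos 15: leaf 'S' → count = 6
  pos 18: leaf 'E' → count = 7
  pos 20: leaf 'M' → count = 8
  pos 22: leaf 'K' → count = 9
  pos 25: leaf 'B' → count = 10
Total leaves: 10

Answer: 10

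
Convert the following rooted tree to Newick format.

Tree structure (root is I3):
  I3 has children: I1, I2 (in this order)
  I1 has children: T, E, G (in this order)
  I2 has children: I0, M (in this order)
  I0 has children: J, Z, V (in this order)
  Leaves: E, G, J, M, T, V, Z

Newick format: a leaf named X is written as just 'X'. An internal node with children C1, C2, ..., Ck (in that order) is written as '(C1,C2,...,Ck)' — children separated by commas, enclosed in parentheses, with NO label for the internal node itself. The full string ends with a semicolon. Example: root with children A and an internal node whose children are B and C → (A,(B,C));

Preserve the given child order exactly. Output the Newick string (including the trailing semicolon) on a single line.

internal I3 with children ['I1', 'I2']
  internal I1 with children ['T', 'E', 'G']
    leaf 'T' → 'T'
    leaf 'E' → 'E'
    leaf 'G' → 'G'
  → '(T,E,G)'
  internal I2 with children ['I0', 'M']
    internal I0 with children ['J', 'Z', 'V']
      leaf 'J' → 'J'
      leaf 'Z' → 'Z'
      leaf 'V' → 'V'
    → '(J,Z,V)'
    leaf 'M' → 'M'
  → '((J,Z,V),M)'
→ '((T,E,G),((J,Z,V),M))'
Final: ((T,E,G),((J,Z,V),M));

Answer: ((T,E,G),((J,Z,V),M));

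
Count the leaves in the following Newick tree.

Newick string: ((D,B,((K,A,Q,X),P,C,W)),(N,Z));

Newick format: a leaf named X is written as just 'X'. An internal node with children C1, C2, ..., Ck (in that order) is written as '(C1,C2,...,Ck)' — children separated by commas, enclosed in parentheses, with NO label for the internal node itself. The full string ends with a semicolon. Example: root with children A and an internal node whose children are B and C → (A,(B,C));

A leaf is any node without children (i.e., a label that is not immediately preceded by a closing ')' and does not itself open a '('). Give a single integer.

Answer: 11

Derivation:
Newick: ((D,B,((K,A,Q,X),P,C,W)),(N,Z));
Scan left-to-right; a leaf is any maximal label run not followed by '(':
  pos 2: leaf 'D' → count = 1
  pos 4: leaf 'B' → count = 2
  pos 8: leaf 'K' → count = 3
  pos 10: leaf 'A' → count = 4
  pos 12: leaf 'Q' → count = 5
  pos 14: leaf 'X' → count = 6
  pos 17: leaf 'P' → count = 7
  pos 19: leaf 'C' → count = 8
  pos 21: leaf 'W' → count = 9
  pos 26: leaf 'N' → count = 10
  pos 28: leaf 'Z' → count = 11
Total leaves: 11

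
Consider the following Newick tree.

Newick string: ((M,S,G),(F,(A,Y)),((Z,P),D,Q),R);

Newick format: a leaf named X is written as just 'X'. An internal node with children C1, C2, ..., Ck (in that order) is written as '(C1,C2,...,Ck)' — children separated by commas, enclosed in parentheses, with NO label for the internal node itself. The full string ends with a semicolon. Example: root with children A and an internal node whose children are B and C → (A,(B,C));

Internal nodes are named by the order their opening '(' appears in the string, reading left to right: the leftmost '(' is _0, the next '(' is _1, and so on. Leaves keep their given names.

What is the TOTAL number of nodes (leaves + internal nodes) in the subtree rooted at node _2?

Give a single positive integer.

Answer: 5

Derivation:
Newick: ((M,S,G),(F,(A,Y)),((Z,P),D,Q),R);
Locate _2: it is the '(' at position 9 (the 3rd '(' reading left to right).
Query: subtree rooted at _2
_2: subtree_size = 1 + 4
  F: subtree_size = 1 + 0
  _3: subtree_size = 1 + 2
    A: subtree_size = 1 + 0
    Y: subtree_size = 1 + 0
Total subtree size of _2: 5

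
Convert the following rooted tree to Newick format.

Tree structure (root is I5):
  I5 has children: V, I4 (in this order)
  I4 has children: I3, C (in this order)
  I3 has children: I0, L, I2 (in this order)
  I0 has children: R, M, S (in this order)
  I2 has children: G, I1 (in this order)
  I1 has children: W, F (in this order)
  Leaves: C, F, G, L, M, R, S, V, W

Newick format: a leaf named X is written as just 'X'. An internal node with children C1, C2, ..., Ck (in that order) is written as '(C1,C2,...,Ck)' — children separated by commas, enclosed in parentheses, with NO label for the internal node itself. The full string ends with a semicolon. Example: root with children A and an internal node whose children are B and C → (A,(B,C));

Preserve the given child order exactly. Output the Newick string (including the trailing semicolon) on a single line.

Answer: (V,(((R,M,S),L,(G,(W,F))),C));

Derivation:
internal I5 with children ['V', 'I4']
  leaf 'V' → 'V'
  internal I4 with children ['I3', 'C']
    internal I3 with children ['I0', 'L', 'I2']
      internal I0 with children ['R', 'M', 'S']
        leaf 'R' → 'R'
        leaf 'M' → 'M'
        leaf 'S' → 'S'
      → '(R,M,S)'
      leaf 'L' → 'L'
      internal I2 with children ['G', 'I1']
        leaf 'G' → 'G'
        internal I1 with children ['W', 'F']
          leaf 'W' → 'W'
          leaf 'F' → 'F'
        → '(W,F)'
      → '(G,(W,F))'
    → '((R,M,S),L,(G,(W,F)))'
    leaf 'C' → 'C'
  → '(((R,M,S),L,(G,(W,F))),C)'
→ '(V,(((R,M,S),L,(G,(W,F))),C))'
Final: (V,(((R,M,S),L,(G,(W,F))),C));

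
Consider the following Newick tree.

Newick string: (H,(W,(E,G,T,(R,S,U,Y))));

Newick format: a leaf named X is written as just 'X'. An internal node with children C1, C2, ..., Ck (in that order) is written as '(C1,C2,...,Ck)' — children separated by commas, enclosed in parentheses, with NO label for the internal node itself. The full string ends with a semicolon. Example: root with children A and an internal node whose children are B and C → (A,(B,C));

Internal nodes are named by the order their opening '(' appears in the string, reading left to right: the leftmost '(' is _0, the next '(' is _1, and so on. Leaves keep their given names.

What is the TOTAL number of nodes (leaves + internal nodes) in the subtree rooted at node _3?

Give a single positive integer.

Newick: (H,(W,(E,G,T,(R,S,U,Y))));
Locate _3: it is the '(' at position 13 (the 4th '(' reading left to right).
Query: subtree rooted at _3
_3: subtree_size = 1 + 4
  R: subtree_size = 1 + 0
  S: subtree_size = 1 + 0
  U: subtree_size = 1 + 0
  Y: subtree_size = 1 + 0
Total subtree size of _3: 5

Answer: 5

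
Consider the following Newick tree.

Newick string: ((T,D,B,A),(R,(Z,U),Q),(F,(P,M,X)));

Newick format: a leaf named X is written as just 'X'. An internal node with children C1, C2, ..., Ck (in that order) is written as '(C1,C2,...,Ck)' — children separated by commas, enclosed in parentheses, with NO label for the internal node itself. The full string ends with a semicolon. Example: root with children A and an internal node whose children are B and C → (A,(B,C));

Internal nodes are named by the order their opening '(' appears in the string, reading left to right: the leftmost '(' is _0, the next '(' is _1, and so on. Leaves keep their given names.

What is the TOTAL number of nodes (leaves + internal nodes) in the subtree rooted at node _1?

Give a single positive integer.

Answer: 5

Derivation:
Newick: ((T,D,B,A),(R,(Z,U),Q),(F,(P,M,X)));
Locate _1: it is the '(' at position 1 (the 2nd '(' reading left to right).
Query: subtree rooted at _1
_1: subtree_size = 1 + 4
  T: subtree_size = 1 + 0
  D: subtree_size = 1 + 0
  B: subtree_size = 1 + 0
  A: subtree_size = 1 + 0
Total subtree size of _1: 5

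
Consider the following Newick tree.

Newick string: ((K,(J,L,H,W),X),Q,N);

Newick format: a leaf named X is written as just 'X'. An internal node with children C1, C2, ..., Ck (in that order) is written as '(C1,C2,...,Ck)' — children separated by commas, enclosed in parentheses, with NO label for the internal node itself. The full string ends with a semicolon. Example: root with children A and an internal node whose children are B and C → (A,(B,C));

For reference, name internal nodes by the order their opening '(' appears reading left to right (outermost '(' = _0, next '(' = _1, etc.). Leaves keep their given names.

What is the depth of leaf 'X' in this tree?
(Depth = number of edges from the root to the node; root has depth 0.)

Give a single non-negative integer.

Answer: 2

Derivation:
Newick: ((K,(J,L,H,W),X),Q,N);
Naming internals by '(' encounter order: outermost '(' = _0, next = _1, ...
Query node: X
Path from root: _0 -> _1 -> X
Depth of X: 2 (number of edges from root)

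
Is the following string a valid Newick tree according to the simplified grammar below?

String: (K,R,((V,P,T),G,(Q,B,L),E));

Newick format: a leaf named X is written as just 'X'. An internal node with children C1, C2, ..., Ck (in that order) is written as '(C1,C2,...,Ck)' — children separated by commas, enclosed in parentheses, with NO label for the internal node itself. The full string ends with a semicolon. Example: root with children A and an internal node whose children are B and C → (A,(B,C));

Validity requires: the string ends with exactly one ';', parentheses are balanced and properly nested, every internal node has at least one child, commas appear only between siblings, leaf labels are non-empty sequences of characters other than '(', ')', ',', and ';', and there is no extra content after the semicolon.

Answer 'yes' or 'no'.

Answer: yes

Derivation:
Input: (K,R,((V,P,T),G,(Q,B,L),E));
Paren balance: 4 '(' vs 4 ')' OK
Ends with single ';': True
Full parse: OK
Valid: True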